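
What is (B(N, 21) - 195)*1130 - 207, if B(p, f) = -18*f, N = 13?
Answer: -647697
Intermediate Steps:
(B(N, 21) - 195)*1130 - 207 = (-18*21 - 195)*1130 - 207 = (-378 - 195)*1130 - 207 = -573*1130 - 207 = -647490 - 207 = -647697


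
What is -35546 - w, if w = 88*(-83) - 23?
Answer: -28219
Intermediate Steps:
w = -7327 (w = -7304 - 23 = -7327)
-35546 - w = -35546 - 1*(-7327) = -35546 + 7327 = -28219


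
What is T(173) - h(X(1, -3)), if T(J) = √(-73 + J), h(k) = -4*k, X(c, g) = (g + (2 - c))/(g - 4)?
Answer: 78/7 ≈ 11.143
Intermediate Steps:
X(c, g) = (2 + g - c)/(-4 + g)
T(173) - h(X(1, -3)) = √(-73 + 173) - (-4)*(2 - 3 - 1*1)/(-4 - 3) = √100 - (-4)*(2 - 3 - 1)/(-7) = 10 - (-4)*(-⅐*(-2)) = 10 - (-4)*2/7 = 10 - 1*(-8/7) = 10 + 8/7 = 78/7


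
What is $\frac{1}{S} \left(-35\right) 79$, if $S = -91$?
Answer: $\frac{395}{13} \approx 30.385$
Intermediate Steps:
$\frac{1}{S} \left(-35\right) 79 = \frac{1}{-91} \left(-35\right) 79 = \left(- \frac{1}{91}\right) \left(-35\right) 79 = \frac{5}{13} \cdot 79 = \frac{395}{13}$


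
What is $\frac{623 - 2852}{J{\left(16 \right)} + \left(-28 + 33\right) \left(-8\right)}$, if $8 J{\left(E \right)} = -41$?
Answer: $\frac{17832}{361} \approx 49.396$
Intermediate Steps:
$J{\left(E \right)} = - \frac{41}{8}$ ($J{\left(E \right)} = \frac{1}{8} \left(-41\right) = - \frac{41}{8}$)
$\frac{623 - 2852}{J{\left(16 \right)} + \left(-28 + 33\right) \left(-8\right)} = \frac{623 - 2852}{- \frac{41}{8} + \left(-28 + 33\right) \left(-8\right)} = - \frac{2229}{- \frac{41}{8} + 5 \left(-8\right)} = - \frac{2229}{- \frac{41}{8} - 40} = - \frac{2229}{- \frac{361}{8}} = \left(-2229\right) \left(- \frac{8}{361}\right) = \frac{17832}{361}$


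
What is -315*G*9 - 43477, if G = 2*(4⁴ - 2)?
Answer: -1483657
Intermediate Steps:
G = 508 (G = 2*(256 - 2) = 2*254 = 508)
-315*G*9 - 43477 = -160020*9 - 43477 = -315*4572 - 43477 = -1440180 - 43477 = -1483657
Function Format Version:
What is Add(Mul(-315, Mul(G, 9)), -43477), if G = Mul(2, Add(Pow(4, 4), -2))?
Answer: -1483657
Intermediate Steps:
G = 508 (G = Mul(2, Add(256, -2)) = Mul(2, 254) = 508)
Add(Mul(-315, Mul(G, 9)), -43477) = Add(Mul(-315, Mul(508, 9)), -43477) = Add(Mul(-315, 4572), -43477) = Add(-1440180, -43477) = -1483657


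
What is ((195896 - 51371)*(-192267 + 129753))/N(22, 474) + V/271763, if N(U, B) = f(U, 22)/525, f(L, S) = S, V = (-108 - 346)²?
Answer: -644525199962414599/2989393 ≈ -2.1560e+11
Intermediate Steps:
V = 206116 (V = (-454)² = 206116)
N(U, B) = 22/525
((195896 - 51371)*(-192267 + 129753))/N(22, 474) + V/271763 = ((195896 - 51371)*(-192267 + 129753))/(22/525) + 206116/271763 = (144525*(-62514))*(525/22) + 206116*(1/271763) = -9034835850*525/22 + 206116/271763 = -2371644410625/11 + 206116/271763 = -644525199962414599/2989393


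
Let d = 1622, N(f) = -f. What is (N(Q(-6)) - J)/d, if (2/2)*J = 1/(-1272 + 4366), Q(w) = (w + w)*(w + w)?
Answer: -445537/5018468 ≈ -0.088779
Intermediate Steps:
Q(w) = 4*w² (Q(w) = (2*w)*(2*w) = 4*w²)
J = 1/3094 (J = 1/(-1272 + 4366) = 1/3094 ≈ 0.00032321)
(N(Q(-6)) - J)/d = (-4*(-6)² - 1*1/3094)/1622 = (-4*36 - 1/3094)*(1/1622) = (-1*144 - 1/3094)*(1/1622) = (-144 - 1/3094)*(1/1622) = -445537/3094*1/1622 = -445537/5018468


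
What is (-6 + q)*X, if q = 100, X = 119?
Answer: 11186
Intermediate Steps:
(-6 + q)*X = (-6 + 100)*119 = 94*119 = 11186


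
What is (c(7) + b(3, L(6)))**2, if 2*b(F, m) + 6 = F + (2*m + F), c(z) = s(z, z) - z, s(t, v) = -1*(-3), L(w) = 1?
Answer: 9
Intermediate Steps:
s(t, v) = 3
c(z) = 3 - z
b(F, m) = -3 + F + m (b(F, m) = -3 + (F + (2*m + F))/2 = -3 + (F + (F + 2*m))/2 = -3 + (2*F + 2*m)/2 = -3 + (F + m) = -3 + F + m)
(c(7) + b(3, L(6)))**2 = ((3 - 1*7) + (-3 + 3 + 1))**2 = ((3 - 7) + 1)**2 = (-4 + 1)**2 = (-3)**2 = 9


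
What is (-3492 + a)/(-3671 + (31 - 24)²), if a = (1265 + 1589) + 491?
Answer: 147/3622 ≈ 0.040585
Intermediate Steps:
a = 3345 (a = 2854 + 491 = 3345)
(-3492 + a)/(-3671 + (31 - 24)²) = (-3492 + 3345)/(-3671 + (31 - 24)²) = -147/(-3671 + 7²) = -147/(-3671 + 49) = -147/(-3622) = -147*(-1/3622) = 147/3622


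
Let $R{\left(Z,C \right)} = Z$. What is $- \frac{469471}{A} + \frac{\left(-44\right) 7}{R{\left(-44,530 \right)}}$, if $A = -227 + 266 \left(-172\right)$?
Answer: $\frac{791324}{45979} \approx 17.211$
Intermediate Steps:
$A = -45979$ ($A = -227 - 45752 = -45979$)
$- \frac{469471}{A} + \frac{\left(-44\right) 7}{R{\left(-44,530 \right)}} = - \frac{469471}{-45979} + \frac{\left(-44\right) 7}{-44} = \left(-469471\right) \left(- \frac{1}{45979}\right) - -7 = \frac{469471}{45979} + 7 = \frac{791324}{45979}$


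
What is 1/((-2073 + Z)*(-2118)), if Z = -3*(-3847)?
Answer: -1/20053224 ≈ -4.9867e-8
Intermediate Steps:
Z = 11541
1/((-2073 + Z)*(-2118)) = 1/((-2073 + 11541)*(-2118)) = -1/2118/9468 = (1/9468)*(-1/2118) = -1/20053224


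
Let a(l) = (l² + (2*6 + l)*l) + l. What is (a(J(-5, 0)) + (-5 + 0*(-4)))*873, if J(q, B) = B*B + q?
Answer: -17460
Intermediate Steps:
J(q, B) = q + B² (J(q, B) = B² + q = q + B²)
a(l) = l + l² + l*(12 + l) (a(l) = (l² + (12 + l)*l) + l = (l² + l*(12 + l)) + l = l + l² + l*(12 + l))
(a(J(-5, 0)) + (-5 + 0*(-4)))*873 = ((-5 + 0²)*(13 + 2*(-5 + 0²)) + (-5 + 0*(-4)))*873 = ((-5 + 0)*(13 + 2*(-5 + 0)) + (-5 + 0))*873 = (-5*(13 + 2*(-5)) - 5)*873 = (-5*(13 - 10) - 5)*873 = (-5*3 - 5)*873 = (-15 - 5)*873 = -20*873 = -17460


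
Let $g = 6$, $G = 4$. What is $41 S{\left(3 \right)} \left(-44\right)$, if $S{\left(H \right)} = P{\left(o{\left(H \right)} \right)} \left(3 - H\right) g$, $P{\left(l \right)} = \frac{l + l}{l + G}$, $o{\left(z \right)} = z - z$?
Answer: $0$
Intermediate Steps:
$o{\left(z \right)} = 0$
$P{\left(l \right)} = \frac{2 l}{4 + l}$ ($P{\left(l \right)} = \frac{l + l}{l + 4} = \frac{2 l}{4 + l}$)
$S{\left(H \right)} = 0$ ($S{\left(H \right)} = 2 \cdot 0 \frac{1}{4 + 0} \left(3 - H\right) 6 = 2 \cdot 0 \cdot \frac{1}{4} \left(3 - H\right) 6 = 0 \left(3 - H\right) 6 = 0 \cdot 6 = 0$)
$41 S{\left(3 \right)} \left(-44\right) = 41 \cdot 0 \left(-44\right) = 0 \left(-44\right) = 0$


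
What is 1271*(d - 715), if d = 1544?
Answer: 1053659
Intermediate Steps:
1271*(d - 715) = 1271*(1544 - 715) = 1271*829 = 1053659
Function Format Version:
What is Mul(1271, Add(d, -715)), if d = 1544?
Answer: 1053659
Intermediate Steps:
Mul(1271, Add(d, -715)) = Mul(1271, Add(1544, -715)) = Mul(1271, 829) = 1053659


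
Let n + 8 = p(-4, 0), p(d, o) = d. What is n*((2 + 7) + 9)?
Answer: -216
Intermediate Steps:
n = -12 (n = -8 - 4 = -12)
n*((2 + 7) + 9) = -12*((2 + 7) + 9) = -12*(9 + 9) = -12*18 = -216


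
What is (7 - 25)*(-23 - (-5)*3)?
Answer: 144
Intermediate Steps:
(7 - 25)*(-23 - (-5)*3) = -18*(-23 - 1*(-15)) = -18*(-23 + 15) = -18*(-8) = 144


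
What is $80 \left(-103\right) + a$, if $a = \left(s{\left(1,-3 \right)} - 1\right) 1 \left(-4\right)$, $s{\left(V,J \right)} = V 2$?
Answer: $-8244$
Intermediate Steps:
$s{\left(V,J \right)} = 2 V$
$a = -4$ ($a = \left(2 \cdot 1 - 1\right) 1 \left(-4\right) = \left(2 - 1\right) 1 \left(-4\right) = 1 \cdot 1 \left(-4\right) = 1 \left(-4\right) = -4$)
$80 \left(-103\right) + a = 80 \left(-103\right) - 4 = -8240 - 4 = -8244$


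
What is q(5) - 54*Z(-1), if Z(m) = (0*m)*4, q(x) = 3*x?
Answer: 15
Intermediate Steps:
Z(m) = 0 (Z(m) = 0*4 = 0)
q(5) - 54*Z(-1) = 3*5 - 54*0 = 15 + 0 = 15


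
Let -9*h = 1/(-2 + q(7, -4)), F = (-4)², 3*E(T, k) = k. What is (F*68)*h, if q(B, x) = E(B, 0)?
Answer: 544/9 ≈ 60.444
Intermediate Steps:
E(T, k) = k/3
F = 16
q(B, x) = 0 (q(B, x) = (⅓)*0 = 0)
h = 1/18 (h = -1/(9*(-2 + 0)) = -⅑/(-2) = -⅑*(-½) = 1/18 ≈ 0.055556)
(F*68)*h = (16*68)*(1/18) = 1088*(1/18) = 544/9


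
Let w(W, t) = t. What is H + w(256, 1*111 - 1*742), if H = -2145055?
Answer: -2145686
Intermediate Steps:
H + w(256, 1*111 - 1*742) = -2145055 + (1*111 - 1*742) = -2145055 + (111 - 742) = -2145055 - 631 = -2145686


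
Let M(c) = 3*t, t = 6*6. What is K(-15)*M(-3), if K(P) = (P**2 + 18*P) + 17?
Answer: -3024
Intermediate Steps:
t = 36
M(c) = 108 (M(c) = 3*36 = 108)
K(P) = 17 + P**2 + 18*P
K(-15)*M(-3) = (17 + (-15)**2 + 18*(-15))*108 = (17 + 225 - 270)*108 = -28*108 = -3024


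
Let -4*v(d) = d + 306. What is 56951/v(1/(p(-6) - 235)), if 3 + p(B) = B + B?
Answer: -56951000/76499 ≈ -744.47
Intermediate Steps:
p(B) = -3 + 2*B (p(B) = -3 + (B + B) = -3 + 2*B)
v(d) = -153/2 - d/4 (v(d) = -(d + 306)/4 = -(306 + d)/4 = -153/2 - d/4)
56951/v(1/(p(-6) - 235)) = 56951/(-153/2 - 1/(4*((-3 + 2*(-6)) - 235))) = 56951/(-153/2 - 1/(4*((-3 - 12) - 235))) = 56951/(-153/2 - 1/(4*(-15 - 235))) = 56951/(-153/2 - ¼/(-250)) = 56951/(-153/2 - ¼*(-1/250)) = 56951/(-153/2 + 1/1000) = 56951/(-76499/1000) = 56951*(-1000/76499) = -56951000/76499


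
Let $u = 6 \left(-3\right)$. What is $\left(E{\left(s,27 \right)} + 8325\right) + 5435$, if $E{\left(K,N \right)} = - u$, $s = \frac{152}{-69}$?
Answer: $13778$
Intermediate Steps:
$u = -18$
$s = - \frac{152}{69}$ ($s = 152 \left(- \frac{1}{69}\right) = - \frac{152}{69} \approx -2.2029$)
$E{\left(K,N \right)} = 18$ ($E{\left(K,N \right)} = \left(-1\right) \left(-18\right) = 18$)
$\left(E{\left(s,27 \right)} + 8325\right) + 5435 = \left(18 + 8325\right) + 5435 = 8343 + 5435 = 13778$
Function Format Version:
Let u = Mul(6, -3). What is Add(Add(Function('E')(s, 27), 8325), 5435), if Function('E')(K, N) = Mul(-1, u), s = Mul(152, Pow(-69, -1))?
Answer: 13778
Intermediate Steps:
u = -18
s = Rational(-152, 69) (s = Mul(152, Rational(-1, 69)) = Rational(-152, 69) ≈ -2.2029)
Function('E')(K, N) = 18 (Function('E')(K, N) = Mul(-1, -18) = 18)
Add(Add(Function('E')(s, 27), 8325), 5435) = Add(Add(18, 8325), 5435) = Add(8343, 5435) = 13778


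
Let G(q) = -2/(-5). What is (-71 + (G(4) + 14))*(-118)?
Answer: 33394/5 ≈ 6678.8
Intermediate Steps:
G(q) = ⅖ (G(q) = -2*(-⅕) = ⅖)
(-71 + (G(4) + 14))*(-118) = (-71 + (⅖ + 14))*(-118) = (-71 + 72/5)*(-118) = -283/5*(-118) = 33394/5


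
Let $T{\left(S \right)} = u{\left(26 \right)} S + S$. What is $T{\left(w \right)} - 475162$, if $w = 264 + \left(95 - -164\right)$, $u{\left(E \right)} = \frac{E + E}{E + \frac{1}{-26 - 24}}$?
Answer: $- \frac{615196261}{1299} \approx -4.7359 \cdot 10^{5}$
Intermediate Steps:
$u{\left(E \right)} = \frac{2 E}{- \frac{1}{50} + E}$ ($u{\left(E \right)} = \frac{2 E}{E + \frac{1}{-50}} = \frac{2 E}{E - \frac{1}{50}} = \frac{2 E}{- \frac{1}{50} + E}$)
$w = 523$ ($w = 264 + \left(95 + 164\right) = 264 + 259 = 523$)
$T{\left(S \right)} = \frac{3899 S}{1299}$ ($T{\left(S \right)} = 100 \cdot 26 \frac{1}{-1 + 50 \cdot 26} S + S = 100 \cdot 26 \frac{1}{-1 + 1300} S + S = 100 \cdot 26 \cdot \frac{1}{1299} S + S = \frac{2600 S}{1299} + S = \frac{3899 S}{1299}$)
$T{\left(w \right)} - 475162 = \frac{3899}{1299} \cdot 523 - 475162 = \frac{2039177}{1299} - 475162 = - \frac{615196261}{1299}$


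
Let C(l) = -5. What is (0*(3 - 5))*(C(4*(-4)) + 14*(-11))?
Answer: 0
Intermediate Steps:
(0*(3 - 5))*(C(4*(-4)) + 14*(-11)) = (0*(3 - 5))*(-5 + 14*(-11)) = (0*(-2))*(-5 - 154) = 0*(-159) = 0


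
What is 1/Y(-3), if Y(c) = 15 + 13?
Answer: 1/28 ≈ 0.035714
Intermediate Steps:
Y(c) = 28
1/Y(-3) = 1/28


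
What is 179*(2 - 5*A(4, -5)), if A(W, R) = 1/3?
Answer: 179/3 ≈ 59.667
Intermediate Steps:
A(W, R) = 1/3
179*(2 - 5*A(4, -5)) = 179*(2 - 5*1/3) = 179*(2 - 5/3) = 179*(1/3) = 179/3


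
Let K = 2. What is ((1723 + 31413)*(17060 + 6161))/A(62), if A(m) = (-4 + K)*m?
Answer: -192362764/31 ≈ -6.2052e+6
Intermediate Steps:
A(m) = -2*m (A(m) = (-4 + 2)*m = -2*m)
((1723 + 31413)*(17060 + 6161))/A(62) = ((1723 + 31413)*(17060 + 6161))/((-2*62)) = (33136*23221)/(-124) = 769451056*(-1/124) = -192362764/31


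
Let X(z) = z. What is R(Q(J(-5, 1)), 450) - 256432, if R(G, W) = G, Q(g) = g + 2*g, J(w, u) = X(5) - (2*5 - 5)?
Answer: -256432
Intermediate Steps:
J(w, u) = 0 (J(w, u) = 5 - (2*5 - 5) = 5 - (10 - 5) = 5 - 1*5 = 5 - 5 = 0)
Q(g) = 3*g
R(Q(J(-5, 1)), 450) - 256432 = 3*0 - 256432 = 0 - 256432 = -256432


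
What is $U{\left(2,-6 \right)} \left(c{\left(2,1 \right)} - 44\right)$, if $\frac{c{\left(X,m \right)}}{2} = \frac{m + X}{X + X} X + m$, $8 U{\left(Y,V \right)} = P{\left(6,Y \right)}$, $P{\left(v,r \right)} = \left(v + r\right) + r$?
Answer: $- \frac{195}{4} \approx -48.75$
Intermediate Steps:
$P{\left(v,r \right)} = v + 2 r$ ($P{\left(v,r \right)} = \left(r + v\right) + r = v + 2 r$)
$U{\left(Y,V \right)} = \frac{3}{4} + \frac{Y}{4}$ ($U{\left(Y,V \right)} = \frac{6 + 2 Y}{8} = \frac{3}{4} + \frac{Y}{4}$)
$c{\left(X,m \right)} = X + 3 m$ ($c{\left(X,m \right)} = 2 \left(\frac{m + X}{X + X} X + m\right) = 2 \left(\frac{X + m}{2 X} X + m\right) = 2 \left(\left(\frac{X}{2} + \frac{m}{2}\right) + m\right) = 2 \left(\frac{X}{2} + \frac{3 m}{2}\right) = X + 3 m$)
$U{\left(2,-6 \right)} \left(c{\left(2,1 \right)} - 44\right) = \left(\frac{3}{4} + \frac{1}{4} \cdot 2\right) \left(\left(2 + 3 \cdot 1\right) - 44\right) = \left(\frac{3}{4} + \frac{1}{2}\right) \left(\left(2 + 3\right) - 44\right) = \frac{5 \left(5 - 44\right)}{4} = \frac{5}{4} \left(-39\right) = - \frac{195}{4}$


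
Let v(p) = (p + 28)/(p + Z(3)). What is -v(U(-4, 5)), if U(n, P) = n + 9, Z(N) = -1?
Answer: -33/4 ≈ -8.2500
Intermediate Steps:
U(n, P) = 9 + n
v(p) = (28 + p)/(-1 + p) (v(p) = (p + 28)/(p - 1) = (28 + p)/(-1 + p))
-v(U(-4, 5)) = -(28 + (9 - 4))/(-1 + (9 - 4)) = -(28 + 5)/(-1 + 5) = -33/4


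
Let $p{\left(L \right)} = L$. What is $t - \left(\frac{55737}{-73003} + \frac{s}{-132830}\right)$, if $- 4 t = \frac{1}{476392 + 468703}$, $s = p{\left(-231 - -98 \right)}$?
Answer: $\frac{2795150121638969}{3665830134782620} \approx 0.76249$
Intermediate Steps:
$s = -133$ ($s = -231 - -98 = -231 + 98 = -133$)
$t = - \frac{1}{3780380}$ ($t = - \frac{1}{4 \left(476392 + 468703\right)} = - \frac{1}{4 \cdot 945095} = \left(- \frac{1}{4}\right) \frac{1}{945095} = - \frac{1}{3780380} \approx -2.6452 \cdot 10^{-7}$)
$t - \left(\frac{55737}{-73003} + \frac{s}{-132830}\right) = - \frac{1}{3780380} - \left(\frac{55737}{-73003} - \frac{133}{-132830}\right) = - \frac{1}{3780380} - \left(55737 \left(- \frac{1}{73003}\right) - - \frac{133}{132830}\right) = - \frac{1}{3780380} - \left(- \frac{55737}{73003} + \frac{133}{132830}\right) = - \frac{1}{3780380} - - \frac{7393836311}{9696988490} = - \frac{1}{3780380} + \frac{7393836311}{9696988490} = \frac{2795150121638969}{3665830134782620}$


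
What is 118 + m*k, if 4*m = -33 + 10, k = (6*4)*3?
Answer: -296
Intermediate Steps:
k = 72 (k = 24*3 = 72)
m = -23/4 (m = (-33 + 10)/4 = (¼)*(-23) = -23/4 ≈ -5.7500)
118 + m*k = 118 - 23/4*72 = 118 - 414 = -296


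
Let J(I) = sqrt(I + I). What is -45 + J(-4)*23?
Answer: -45 + 46*I*sqrt(2) ≈ -45.0 + 65.054*I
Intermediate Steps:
J(I) = sqrt(2)*sqrt(I) (J(I) = sqrt(2*I) = sqrt(2)*sqrt(I))
-45 + J(-4)*23 = -45 + (sqrt(2)*sqrt(-4))*23 = -45 + (sqrt(2)*(2*I))*23 = -45 + (2*I*sqrt(2))*23 = -45 + 46*I*sqrt(2)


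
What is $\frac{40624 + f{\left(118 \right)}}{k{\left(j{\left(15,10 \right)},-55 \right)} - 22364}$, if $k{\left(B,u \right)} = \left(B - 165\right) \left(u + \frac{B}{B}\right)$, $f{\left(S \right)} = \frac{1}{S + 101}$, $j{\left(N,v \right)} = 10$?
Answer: $- \frac{8896657}{3064686} \approx -2.903$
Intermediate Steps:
$f{\left(S \right)} = \frac{1}{101 + S}$
$k{\left(B,u \right)} = \left(1 + u\right) \left(-165 + B\right)$ ($k{\left(B,u \right)} = \left(-165 + B\right) \left(u + 1\right) = \left(-165 + B\right) \left(1 + u\right) = \left(1 + u\right) \left(-165 + B\right)$)
$\frac{40624 + f{\left(118 \right)}}{k{\left(j{\left(15,10 \right)},-55 \right)} - 22364} = \frac{40624 + \frac{1}{101 + 118}}{\left(-165 + 10 - -9075 + 10 \left(-55\right)\right) - 22364} = \frac{40624 + \frac{1}{219}}{\left(-165 + 10 + 9075 - 550\right) - 22364} = \frac{40624 + \frac{1}{219}}{8370 - 22364} = \frac{8896657}{219 \left(-13994\right)} = \frac{8896657}{219} \left(- \frac{1}{13994}\right) = - \frac{8896657}{3064686}$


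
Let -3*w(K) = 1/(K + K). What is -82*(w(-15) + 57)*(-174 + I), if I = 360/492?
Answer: 12150208/15 ≈ 8.1001e+5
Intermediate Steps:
I = 30/41 (I = 360*(1/492) = 30/41 ≈ 0.73171)
w(K) = -1/(6*K) (w(K) = -1/(3*(K + K)) = -1/(2*K)/3 = -1/(6*K))
-82*(w(-15) + 57)*(-174 + I) = -82*(-⅙/(-15) + 57)*(-174 + 30/41) = -82*(-⅙*(-1/15) + 57)*(-7104)/41 = -82*(1/90 + 57)*(-7104)/41 = -210371*(-7104)/(45*41) = -82*(-6075104/615) = 12150208/15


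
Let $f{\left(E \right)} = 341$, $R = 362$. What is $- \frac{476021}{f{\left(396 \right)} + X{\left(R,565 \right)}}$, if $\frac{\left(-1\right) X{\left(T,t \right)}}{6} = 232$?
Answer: $\frac{476021}{1051} \approx 452.92$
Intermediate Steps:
$X{\left(T,t \right)} = -1392$ ($X{\left(T,t \right)} = \left(-6\right) 232 = -1392$)
$- \frac{476021}{f{\left(396 \right)} + X{\left(R,565 \right)}} = - \frac{476021}{341 - 1392} = - \frac{476021}{-1051} = \left(-476021\right) \left(- \frac{1}{1051}\right) = \frac{476021}{1051}$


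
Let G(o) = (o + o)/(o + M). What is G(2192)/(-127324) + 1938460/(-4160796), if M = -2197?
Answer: -75988842221/165552871845 ≈ -0.45900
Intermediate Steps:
G(o) = 2*o/(-2197 + o) (G(o) = (o + o)/(o - 2197) = (2*o)/(-2197 + o) = 2*o/(-2197 + o))
G(2192)/(-127324) + 1938460/(-4160796) = (2*2192/(-2197 + 2192))/(-127324) + 1938460/(-4160796) = (2*2192/(-5))*(-1/127324) + 1938460*(-1/4160796) = (2*2192*(-1/5))*(-1/127324) - 484615/1040199 = -4384/5*(-1/127324) - 484615/1040199 = 1096/159155 - 484615/1040199 = -75988842221/165552871845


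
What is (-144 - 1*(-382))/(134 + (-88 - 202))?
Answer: -119/78 ≈ -1.5256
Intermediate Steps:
(-144 - 1*(-382))/(134 + (-88 - 202)) = (-144 + 382)/(134 - 290) = 238/(-156) = 238*(-1/156) = -119/78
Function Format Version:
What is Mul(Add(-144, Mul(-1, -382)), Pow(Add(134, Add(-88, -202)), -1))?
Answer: Rational(-119, 78) ≈ -1.5256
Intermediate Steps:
Mul(Add(-144, Mul(-1, -382)), Pow(Add(134, Add(-88, -202)), -1)) = Mul(Add(-144, 382), Pow(Add(134, -290), -1)) = Mul(238, Pow(-156, -1)) = Mul(238, Rational(-1, 156)) = Rational(-119, 78)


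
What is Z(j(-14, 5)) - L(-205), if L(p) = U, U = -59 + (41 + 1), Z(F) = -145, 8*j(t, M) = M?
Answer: -128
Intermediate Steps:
j(t, M) = M/8
U = -17 (U = -59 + 42 = -17)
L(p) = -17
Z(j(-14, 5)) - L(-205) = -145 - 1*(-17) = -145 + 17 = -128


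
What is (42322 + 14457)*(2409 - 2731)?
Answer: -18282838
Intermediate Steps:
(42322 + 14457)*(2409 - 2731) = 56779*(-322) = -18282838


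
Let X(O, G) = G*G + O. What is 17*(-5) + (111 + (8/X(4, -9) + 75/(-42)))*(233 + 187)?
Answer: 779017/17 ≈ 45825.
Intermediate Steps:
X(O, G) = O + G**2 (X(O, G) = G**2 + O = O + G**2)
17*(-5) + (111 + (8/X(4, -9) + 75/(-42)))*(233 + 187) = 17*(-5) + (111 + (8/(4 + (-9)**2) + 75/(-42)))*(233 + 187) = -85 + (111 + (8/(4 + 81) + 75*(-1/42)))*420 = -85 + (111 + (8/85 - 25/14))*420 = -85 + (111 - 2013/1190)*420 = -85 + (130077/1190)*420 = -85 + 780462/17 = 779017/17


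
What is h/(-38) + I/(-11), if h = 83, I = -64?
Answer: 1519/418 ≈ 3.6340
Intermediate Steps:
h/(-38) + I/(-11) = 83/(-38) - 64/(-11) = 83*(-1/38) - 64*(-1/11) = -83/38 + 64/11 = 1519/418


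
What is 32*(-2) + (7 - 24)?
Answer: -81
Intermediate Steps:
32*(-2) + (7 - 24) = -64 - 17 = -81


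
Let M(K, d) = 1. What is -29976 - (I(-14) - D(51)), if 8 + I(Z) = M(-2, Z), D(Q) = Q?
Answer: -29918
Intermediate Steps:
I(Z) = -7 (I(Z) = -8 + 1 = -7)
-29976 - (I(-14) - D(51)) = -29976 - (-7 - 1*51) = -29976 - (-7 - 51) = -29976 - 1*(-58) = -29976 + 58 = -29918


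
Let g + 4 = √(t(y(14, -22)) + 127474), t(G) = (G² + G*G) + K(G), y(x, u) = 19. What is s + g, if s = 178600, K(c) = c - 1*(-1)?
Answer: 178596 + 2*√32054 ≈ 1.7895e+5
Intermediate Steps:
K(c) = 1 + c (K(c) = c + 1 = 1 + c)
t(G) = 1 + G + 2*G² (t(G) = (G² + G*G) + (1 + G) = (G² + G²) + (1 + G) = 2*G² + (1 + G) = 1 + G + 2*G²)
g = -4 + 2*√32054 (g = -4 + √((1 + 19 + 2*19²) + 127474) = -4 + √((1 + 19 + 2*361) + 127474) = -4 + √((1 + 19 + 722) + 127474) = -4 + √(742 + 127474) = -4 + √128216 = -4 + 2*√32054 ≈ 354.07)
s + g = 178600 + (-4 + 2*√32054) = 178596 + 2*√32054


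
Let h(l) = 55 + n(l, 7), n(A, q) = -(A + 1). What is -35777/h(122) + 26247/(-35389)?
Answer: 1264327457/2406452 ≈ 525.39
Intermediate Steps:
n(A, q) = -1 - A (n(A, q) = -(1 + A) = -1 - A)
h(l) = 54 - l (h(l) = 55 + (-1 - l) = 54 - l)
-35777/h(122) + 26247/(-35389) = -35777/(54 - 1*122) + 26247/(-35389) = -35777/(54 - 122) + 26247*(-1/35389) = -35777/(-68) - 26247/35389 = -35777*(-1/68) - 26247/35389 = 35777/68 - 26247/35389 = 1264327457/2406452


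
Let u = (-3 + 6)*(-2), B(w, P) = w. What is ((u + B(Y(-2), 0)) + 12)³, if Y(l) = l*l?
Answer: 1000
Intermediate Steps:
Y(l) = l²
u = -6 (u = 3*(-2) = -6)
((u + B(Y(-2), 0)) + 12)³ = ((-6 + (-2)²) + 12)³ = ((-6 + 4) + 12)³ = (-2 + 12)³ = 10³ = 1000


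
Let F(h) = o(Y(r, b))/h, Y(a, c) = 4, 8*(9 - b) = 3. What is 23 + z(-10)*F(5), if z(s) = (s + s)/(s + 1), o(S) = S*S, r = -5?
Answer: 271/9 ≈ 30.111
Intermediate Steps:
b = 69/8 (b = 9 - ⅛*3 = 9 - 3/8 = 69/8 ≈ 8.6250)
o(S) = S²
z(s) = 2*s/(1 + s) (z(s) = (2*s)/(1 + s) = 2*s/(1 + s))
F(h) = 16/h (F(h) = 4²/h = 16/h)
23 + z(-10)*F(5) = 23 + (2*(-10)/(1 - 10))*(16/5) = 23 + (2*(-10)/(-9))*(16*(⅕)) = 23 + (2*(-10)*(-⅑))*(16/5) = 23 + (20/9)*(16/5) = 23 + 64/9 = 271/9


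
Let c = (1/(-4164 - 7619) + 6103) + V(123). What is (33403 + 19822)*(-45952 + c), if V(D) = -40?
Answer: -25016393383800/11783 ≈ -2.1231e+9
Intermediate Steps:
c = 71440328/11783 (c = (1/(-4164 - 7619) + 6103) - 40 = (1/(-11783) + 6103) - 40 = (-1/11783 + 6103) - 40 = 71911648/11783 - 40 = 71440328/11783 ≈ 6063.0)
(33403 + 19822)*(-45952 + c) = (33403 + 19822)*(-45952 + 71440328/11783) = 53225*(-470012088/11783) = -25016393383800/11783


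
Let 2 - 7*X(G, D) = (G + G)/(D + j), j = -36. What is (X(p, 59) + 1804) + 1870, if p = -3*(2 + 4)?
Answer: 591596/161 ≈ 3674.5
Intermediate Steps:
p = -18 (p = -3*6 = -18)
X(G, D) = 2/7 - 2*G/(7*(-36 + D)) (X(G, D) = 2/7 - (G + G)/(7*(D - 36)) = 2/7 - 2*G/(7*(-36 + D)))
(X(p, 59) + 1804) + 1870 = (2*(-36 + 59 - 1*(-18))/(7*(-36 + 59)) + 1804) + 1870 = ((2/7)*(-36 + 59 + 18)/23 + 1804) + 1870 = ((2/7)*(1/23)*41 + 1804) + 1870 = (82/161 + 1804) + 1870 = 290526/161 + 1870 = 591596/161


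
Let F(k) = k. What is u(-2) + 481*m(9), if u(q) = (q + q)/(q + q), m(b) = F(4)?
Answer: 1925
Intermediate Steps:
m(b) = 4
u(q) = 1 (u(q) = (2*q)/((2*q)) = (2*q)*(1/(2*q)) = 1)
u(-2) + 481*m(9) = 1 + 481*4 = 1 + 1924 = 1925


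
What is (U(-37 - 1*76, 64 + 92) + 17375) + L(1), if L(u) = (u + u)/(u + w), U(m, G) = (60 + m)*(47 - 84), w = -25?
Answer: 232031/12 ≈ 19336.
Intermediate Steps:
U(m, G) = -2220 - 37*m (U(m, G) = (60 + m)*(-37) = -2220 - 37*m)
L(u) = 2*u/(-25 + u) (L(u) = (u + u)/(u - 25) = (2*u)/(-25 + u) = 2*u/(-25 + u))
(U(-37 - 1*76, 64 + 92) + 17375) + L(1) = ((-2220 - 37*(-37 - 1*76)) + 17375) + 2*1/(-25 + 1) = ((-2220 - 37*(-37 - 76)) + 17375) + 2*1/(-24) = ((-2220 - 37*(-113)) + 17375) + 2*1*(-1/24) = ((-2220 + 4181) + 17375) - 1/12 = (1961 + 17375) - 1/12 = 19336 - 1/12 = 232031/12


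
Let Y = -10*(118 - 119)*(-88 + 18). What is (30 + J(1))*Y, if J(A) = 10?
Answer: -28000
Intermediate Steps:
Y = -700 (Y = -(-10)*(-70) = -10*70 = -700)
(30 + J(1))*Y = (30 + 10)*(-700) = 40*(-700) = -28000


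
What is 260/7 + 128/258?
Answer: 33988/903 ≈ 37.639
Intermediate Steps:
260/7 + 128/258 = 260*(1/7) + 128*(1/258) = 260/7 + 64/129 = 33988/903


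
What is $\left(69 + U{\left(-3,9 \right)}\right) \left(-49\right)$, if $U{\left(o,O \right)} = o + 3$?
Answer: $-3381$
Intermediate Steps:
$U{\left(o,O \right)} = 3 + o$
$\left(69 + U{\left(-3,9 \right)}\right) \left(-49\right) = \left(69 + \left(3 - 3\right)\right) \left(-49\right) = \left(69 + 0\right) \left(-49\right) = 69 \left(-49\right) = -3381$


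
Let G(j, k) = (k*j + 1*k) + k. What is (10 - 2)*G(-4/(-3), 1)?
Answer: 80/3 ≈ 26.667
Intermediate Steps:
G(j, k) = 2*k + j*k (G(j, k) = (j*k + k) + k = (k + j*k) + k = 2*k + j*k)
(10 - 2)*G(-4/(-3), 1) = (10 - 2)*(1*(2 - 4/(-3))) = 8*(1*(2 - 4*(-⅓))) = 8*(1*(2 + 4/3)) = 8*(1*(10/3)) = 8*(10/3) = 80/3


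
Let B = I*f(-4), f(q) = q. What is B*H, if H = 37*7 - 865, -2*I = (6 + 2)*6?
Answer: -58176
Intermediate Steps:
I = -24 (I = -(6 + 2)*6/2 = -4*6 = -½*48 = -24)
H = -606 (H = 259 - 865 = -606)
B = 96 (B = -24*(-4) = 96)
B*H = 96*(-606) = -58176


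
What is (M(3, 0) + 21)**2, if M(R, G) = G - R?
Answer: 324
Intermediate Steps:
(M(3, 0) + 21)**2 = ((0 - 1*3) + 21)**2 = ((0 - 3) + 21)**2 = (-3 + 21)**2 = 18**2 = 324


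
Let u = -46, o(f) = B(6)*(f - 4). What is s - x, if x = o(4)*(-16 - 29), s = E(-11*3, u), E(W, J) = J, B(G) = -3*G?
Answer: -46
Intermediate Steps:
o(f) = 72 - 18*f (o(f) = (-3*6)*(f - 4) = -18*(-4 + f) = 72 - 18*f)
s = -46
x = 0 (x = (72 - 18*4)*(-16 - 29) = (72 - 72)*(-45) = 0*(-45) = 0)
s - x = -46 - 1*0 = -46 + 0 = -46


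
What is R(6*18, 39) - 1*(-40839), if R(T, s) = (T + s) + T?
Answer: 41094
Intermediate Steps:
R(T, s) = s + 2*T
R(6*18, 39) - 1*(-40839) = (39 + 2*(6*18)) - 1*(-40839) = (39 + 2*108) + 40839 = (39 + 216) + 40839 = 255 + 40839 = 41094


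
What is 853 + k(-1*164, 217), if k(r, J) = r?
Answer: 689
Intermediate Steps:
853 + k(-1*164, 217) = 853 - 1*164 = 853 - 164 = 689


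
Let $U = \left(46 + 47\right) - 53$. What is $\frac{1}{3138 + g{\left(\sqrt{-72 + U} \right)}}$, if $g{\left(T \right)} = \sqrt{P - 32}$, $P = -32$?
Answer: $\frac{1569}{4923554} - \frac{2 i}{2461777} \approx 0.00031867 - 8.1242 \cdot 10^{-7} i$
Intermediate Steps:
$U = 40$ ($U = 93 - 53 = 40$)
$g{\left(T \right)} = 8 i$ ($g{\left(T \right)} = \sqrt{-32 - 32} = \sqrt{-64} = 8 i$)
$\frac{1}{3138 + g{\left(\sqrt{-72 + U} \right)}} = \frac{1}{3138 + 8 i} = \frac{3138 - 8 i}{9847108}$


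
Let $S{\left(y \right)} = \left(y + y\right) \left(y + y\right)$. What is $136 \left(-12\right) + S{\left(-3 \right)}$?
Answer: $-1596$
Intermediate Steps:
$S{\left(y \right)} = 4 y^{2}$ ($S{\left(y \right)} = 2 y 2 y = 4 y^{2}$)
$136 \left(-12\right) + S{\left(-3 \right)} = 136 \left(-12\right) + 4 \left(-3\right)^{2} = -1632 + 4 \cdot 9 = -1632 + 36 = -1596$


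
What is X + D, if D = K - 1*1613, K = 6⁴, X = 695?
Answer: 378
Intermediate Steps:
K = 1296
D = -317 (D = 1296 - 1*1613 = 1296 - 1613 = -317)
X + D = 695 - 317 = 378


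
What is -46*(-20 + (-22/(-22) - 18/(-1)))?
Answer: 46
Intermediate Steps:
-46*(-20 + (-22/(-22) - 18/(-1))) = -46*(-20 + (-22*(-1/22) - 18*(-1))) = -46*(-20 + (1 + 18)) = -46*(-20 + 19) = -46*(-1) = 46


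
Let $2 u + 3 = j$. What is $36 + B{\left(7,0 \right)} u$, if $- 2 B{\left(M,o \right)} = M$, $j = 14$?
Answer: $\frac{67}{4} \approx 16.75$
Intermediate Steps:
$B{\left(M,o \right)} = - \frac{M}{2}$
$u = \frac{11}{2}$ ($u = - \frac{3}{2} + \frac{1}{2} \cdot 14 = - \frac{3}{2} + 7 = \frac{11}{2} \approx 5.5$)
$36 + B{\left(7,0 \right)} u = 36 + \left(- \frac{1}{2}\right) 7 \cdot \frac{11}{2} = 36 - \frac{77}{4} = \frac{67}{4}$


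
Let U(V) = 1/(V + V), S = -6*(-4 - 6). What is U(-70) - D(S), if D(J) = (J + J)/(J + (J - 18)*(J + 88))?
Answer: -1923/73220 ≈ -0.026263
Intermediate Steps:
S = 60 (S = -6*(-10) = 60)
D(J) = 2*J/(J + (-18 + J)*(88 + J)) (D(J) = (2*J)/(J + (-18 + J)*(88 + J)) = 2*J/(J + (-18 + J)*(88 + J)))
U(V) = 1/(2*V)
U(-70) - D(S) = (1/2)/(-70) - 2*60/(-1584 + 60**2 + 71*60) = (1/2)*(-1/70) - 2*60/(-1584 + 3600 + 4260) = -1/140 - 2*60/6276 = -1/140 - 1*10/523 = -1/140 - 10/523 = -1923/73220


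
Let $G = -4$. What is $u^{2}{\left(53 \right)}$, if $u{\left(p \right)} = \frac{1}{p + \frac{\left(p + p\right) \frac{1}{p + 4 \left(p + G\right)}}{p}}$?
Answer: $\frac{62001}{174213601} \approx 0.00035589$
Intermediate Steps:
$u{\left(p \right)} = \frac{1}{p + \frac{2}{-16 + 5 p}}$ ($u{\left(p \right)} = \frac{1}{p + \frac{\left(p + p\right) \frac{1}{p + 4 \left(p - 4\right)}}{p}} = \frac{1}{p + \frac{2 p \frac{1}{p + 4 \left(-4 + p\right)}}{p}} = \frac{1}{p + \frac{2 p \frac{1}{p + \left(-16 + 4 p\right)}}{p}} = \frac{1}{p + \frac{2 p \frac{1}{-16 + 5 p}}{p}} = \frac{1}{p + \frac{2}{-16 + 5 p}}$)
$u^{2}{\left(53 \right)} = \left(\frac{-16 + 5 \cdot 53}{2 - 848 + 5 \cdot 53^{2}}\right)^{2} = \left(\frac{-16 + 265}{2 - 848 + 5 \cdot 2809}\right)^{2} = \left(\frac{1}{2 - 848 + 14045} \cdot 249\right)^{2} = \left(\frac{1}{13199} \cdot 249\right)^{2} = \left(\frac{249}{13199}\right)^{2} = \frac{62001}{174213601}$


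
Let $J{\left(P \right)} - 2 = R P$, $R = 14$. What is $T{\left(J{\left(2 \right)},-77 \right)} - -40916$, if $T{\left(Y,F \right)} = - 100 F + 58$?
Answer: $48674$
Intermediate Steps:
$J{\left(P \right)} = 2 + 14 P$
$T{\left(Y,F \right)} = 58 - 100 F$
$T{\left(J{\left(2 \right)},-77 \right)} - -40916 = \left(58 - -7700\right) - -40916 = \left(58 + 7700\right) + 40916 = 7758 + 40916 = 48674$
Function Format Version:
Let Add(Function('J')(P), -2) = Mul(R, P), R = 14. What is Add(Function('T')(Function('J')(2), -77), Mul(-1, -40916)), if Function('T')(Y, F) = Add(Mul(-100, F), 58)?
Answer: 48674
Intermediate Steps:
Function('J')(P) = Add(2, Mul(14, P))
Function('T')(Y, F) = Add(58, Mul(-100, F))
Add(Function('T')(Function('J')(2), -77), Mul(-1, -40916)) = Add(Add(58, Mul(-100, -77)), Mul(-1, -40916)) = Add(Add(58, 7700), 40916) = Add(7758, 40916) = 48674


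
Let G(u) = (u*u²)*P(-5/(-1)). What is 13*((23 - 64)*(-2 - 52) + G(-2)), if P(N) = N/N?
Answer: 28678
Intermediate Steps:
P(N) = 1
G(u) = u³ (G(u) = (u*u²)*1 = u³*1 = u³)
13*((23 - 64)*(-2 - 52) + G(-2)) = 13*((23 - 64)*(-2 - 52) + (-2)³) = 13*(-41*(-54) - 8) = 13*(2214 - 8) = 13*2206 = 28678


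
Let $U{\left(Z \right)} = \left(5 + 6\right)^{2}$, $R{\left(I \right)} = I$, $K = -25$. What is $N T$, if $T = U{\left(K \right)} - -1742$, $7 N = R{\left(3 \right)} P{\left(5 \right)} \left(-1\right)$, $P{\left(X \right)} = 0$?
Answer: $0$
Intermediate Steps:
$U{\left(Z \right)} = 121$ ($U{\left(Z \right)} = 11^{2} = 121$)
$N = 0$ ($N = \frac{3 \cdot 0 \left(-1\right)}{7} = \frac{0 \left(-1\right)}{7} = \frac{1}{7} \cdot 0 = 0$)
$T = 1863$ ($T = 121 - -1742 = 121 + 1742 = 1863$)
$N T = 0 \cdot 1863 = 0$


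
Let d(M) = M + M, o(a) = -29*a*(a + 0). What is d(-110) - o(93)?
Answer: 250601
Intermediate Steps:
o(a) = -29*a**2 (o(a) = -29*a*a = -29*a**2)
d(M) = 2*M
d(-110) - o(93) = 2*(-110) - (-29)*93**2 = -220 - (-29)*8649 = -220 - 1*(-250821) = -220 + 250821 = 250601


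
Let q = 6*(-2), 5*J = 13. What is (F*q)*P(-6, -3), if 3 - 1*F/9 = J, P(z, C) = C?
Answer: 648/5 ≈ 129.60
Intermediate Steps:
J = 13/5 (J = (1/5)*13 = 13/5 ≈ 2.6000)
q = -12
F = 18/5 (F = 27 - 9*13/5 = 27 - 117/5 = 18/5 ≈ 3.6000)
(F*q)*P(-6, -3) = ((18/5)*(-12))*(-3) = -216/5*(-3) = 648/5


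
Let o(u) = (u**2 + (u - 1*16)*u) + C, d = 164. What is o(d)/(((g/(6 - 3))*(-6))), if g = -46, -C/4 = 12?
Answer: 12780/23 ≈ 555.65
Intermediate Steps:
C = -48 (C = -4*12 = -48)
o(u) = -48 + u**2 + u*(-16 + u) (o(u) = (u**2 + (u - 1*16)*u) - 48 = (u**2 + (u - 16)*u) - 48 = (u**2 + (-16 + u)*u) - 48 = (u**2 + u*(-16 + u)) - 48 = -48 + u**2 + u*(-16 + u))
o(d)/(((g/(6 - 3))*(-6))) = (-48 - 16*164 + 2*164**2)/(((-46/(6 - 3))*(-6))) = (-48 - 2624 + 2*26896)/(((-46/3)*(-6))) = (-48 - 2624 + 53792)/((((1/3)*(-46))*(-6))) = 51120/((-46/3*(-6))) = 51120/92 = 51120*(1/92) = 12780/23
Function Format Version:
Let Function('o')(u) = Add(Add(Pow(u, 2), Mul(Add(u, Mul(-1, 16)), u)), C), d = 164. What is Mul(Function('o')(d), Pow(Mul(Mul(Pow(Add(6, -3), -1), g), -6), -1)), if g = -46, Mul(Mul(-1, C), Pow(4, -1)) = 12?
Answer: Rational(12780, 23) ≈ 555.65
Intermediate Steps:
C = -48 (C = Mul(-4, 12) = -48)
Function('o')(u) = Add(-48, Pow(u, 2), Mul(u, Add(-16, u))) (Function('o')(u) = Add(Add(Pow(u, 2), Mul(Add(u, Mul(-1, 16)), u)), -48) = Add(Add(Pow(u, 2), Mul(Add(u, -16), u)), -48) = Add(Add(Pow(u, 2), Mul(Add(-16, u), u)), -48) = Add(Add(Pow(u, 2), Mul(u, Add(-16, u))), -48) = Add(-48, Pow(u, 2), Mul(u, Add(-16, u))))
Mul(Function('o')(d), Pow(Mul(Mul(Pow(Add(6, -3), -1), g), -6), -1)) = Mul(Add(-48, Mul(-16, 164), Mul(2, Pow(164, 2))), Pow(Mul(Mul(Pow(Add(6, -3), -1), -46), -6), -1)) = Mul(Add(-48, -2624, Mul(2, 26896)), Pow(Mul(Mul(Pow(3, -1), -46), -6), -1)) = Mul(Add(-48, -2624, 53792), Pow(Mul(Mul(Rational(1, 3), -46), -6), -1)) = Mul(51120, Pow(Mul(Rational(-46, 3), -6), -1)) = Mul(51120, Pow(92, -1)) = Mul(51120, Rational(1, 92)) = Rational(12780, 23)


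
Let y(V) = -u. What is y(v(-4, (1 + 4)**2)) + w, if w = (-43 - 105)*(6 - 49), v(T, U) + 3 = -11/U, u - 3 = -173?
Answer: 6534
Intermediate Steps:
u = -170 (u = 3 - 173 = -170)
v(T, U) = -3 - 11/U
w = 6364 (w = -148*(-43) = 6364)
y(V) = 170 (y(V) = -1*(-170) = 170)
y(v(-4, (1 + 4)**2)) + w = 170 + 6364 = 6534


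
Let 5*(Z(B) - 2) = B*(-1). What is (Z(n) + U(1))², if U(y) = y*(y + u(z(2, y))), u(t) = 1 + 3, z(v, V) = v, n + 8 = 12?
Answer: 961/25 ≈ 38.440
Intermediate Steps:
n = 4 (n = -8 + 12 = 4)
Z(B) = 2 - B/5 (Z(B) = 2 + (B*(-1))/5 = 2 + (-B)/5 = 2 - B/5)
u(t) = 4
U(y) = y*(4 + y) (U(y) = y*(y + 4) = y*(4 + y))
(Z(n) + U(1))² = ((2 - ⅕*4) + 1*(4 + 1))² = ((2 - ⅘) + 1*5)² = (6/5 + 5)² = (31/5)² = 961/25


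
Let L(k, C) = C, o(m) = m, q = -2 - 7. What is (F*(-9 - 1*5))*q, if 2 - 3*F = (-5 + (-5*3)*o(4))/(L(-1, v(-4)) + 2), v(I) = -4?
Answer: -1281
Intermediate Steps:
q = -9
F = -61/6 (F = 2/3 - (-5 - 5*3*4)/(3*(-4 + 2)) = 2/3 - (-5 - 15*4)/(3*(-2)) = 2/3 - (-5 - 60)*(-1)/(3*2) = 2/3 - (-65)*(-1)/(3*2) = 2/3 - 1/3*65/2 = 2/3 - 65/6 = -61/6 ≈ -10.167)
(F*(-9 - 1*5))*q = -61*(-9 - 1*5)/6*(-9) = -61*(-9 - 5)/6*(-9) = -61/6*(-14)*(-9) = (427/3)*(-9) = -1281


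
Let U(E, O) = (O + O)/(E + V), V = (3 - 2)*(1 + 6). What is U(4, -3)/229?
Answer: -6/2519 ≈ -0.0023819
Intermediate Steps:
V = 7 (V = 1*7 = 7)
U(E, O) = 2*O/(7 + E) (U(E, O) = (O + O)/(E + 7) = (2*O)/(7 + E) = 2*O/(7 + E))
U(4, -3)/229 = (2*(-3)/(7 + 4))/229 = (2*(-3)/11)/229 = (2*(-3)*(1/11))/229 = (1/229)*(-6/11) = -6/2519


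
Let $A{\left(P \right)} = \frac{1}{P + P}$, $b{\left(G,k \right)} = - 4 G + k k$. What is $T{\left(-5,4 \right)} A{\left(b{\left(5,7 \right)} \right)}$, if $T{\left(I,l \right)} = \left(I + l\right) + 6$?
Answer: $\frac{5}{58} \approx 0.086207$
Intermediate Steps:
$T{\left(I,l \right)} = 6 + I + l$
$b{\left(G,k \right)} = k^{2} - 4 G$ ($b{\left(G,k \right)} = - 4 G + k^{2} = k^{2} - 4 G$)
$A{\left(P \right)} = \frac{1}{2 P}$
$T{\left(-5,4 \right)} A{\left(b{\left(5,7 \right)} \right)} = \left(6 - 5 + 4\right) \frac{1}{2 \left(7^{2} - 20\right)} = 5 \frac{1}{2 \left(49 - 20\right)} = 5 \frac{1}{2 \cdot 29} = 5 \cdot \frac{1}{2} \cdot \frac{1}{29} = 5 \cdot \frac{1}{58} = \frac{5}{58}$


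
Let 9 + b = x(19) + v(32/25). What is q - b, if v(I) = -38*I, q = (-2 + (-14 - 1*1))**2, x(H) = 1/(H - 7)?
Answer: 103967/300 ≈ 346.56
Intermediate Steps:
x(H) = 1/(-7 + H)
q = 289 (q = (-2 + (-14 - 1))**2 = (-2 - 15)**2 = (-17)**2 = 289)
b = -17267/300 (b = -9 + (1/(-7 + 19) - 1216/25) = -9 + (1/12 - 1216/25) = -9 - 14567/300 = -17267/300 ≈ -57.557)
q - b = 289 - 1*(-17267/300) = 289 + 17267/300 = 103967/300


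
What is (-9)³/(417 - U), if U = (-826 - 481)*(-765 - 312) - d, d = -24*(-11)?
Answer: 243/468986 ≈ 0.00051814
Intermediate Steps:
d = 264
U = 1407375 (U = (-826 - 481)*(-765 - 312) - 1*264 = -1307*(-1077) - 264 = 1407639 - 264 = 1407375)
(-9)³/(417 - U) = (-9)³/(417 - 1*1407375) = -729/(417 - 1407375) = -729/(-1406958) = -729*(-1/1406958) = 243/468986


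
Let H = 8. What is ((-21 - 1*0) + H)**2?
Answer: 169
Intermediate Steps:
((-21 - 1*0) + H)**2 = ((-21 - 1*0) + 8)**2 = ((-21 + 0) + 8)**2 = (-21 + 8)**2 = (-13)**2 = 169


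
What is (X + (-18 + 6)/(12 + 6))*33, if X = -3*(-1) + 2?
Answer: 143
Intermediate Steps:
X = 5 (X = 3 + 2 = 5)
(X + (-18 + 6)/(12 + 6))*33 = (5 + (-18 + 6)/(12 + 6))*33 = (5 - 12/18)*33 = (5 - 12*1/18)*33 = (5 - 2/3)*33 = (13/3)*33 = 143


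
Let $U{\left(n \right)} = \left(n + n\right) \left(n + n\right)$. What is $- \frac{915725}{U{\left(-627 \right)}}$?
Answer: $- \frac{915725}{1572516} \approx -0.58233$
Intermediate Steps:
$U{\left(n \right)} = 4 n^{2}$ ($U{\left(n \right)} = 2 n 2 n = 4 n^{2}$)
$- \frac{915725}{U{\left(-627 \right)}} = - \frac{915725}{4 \left(-627\right)^{2}} = - \frac{915725}{4 \cdot 393129} = - \frac{915725}{1572516}$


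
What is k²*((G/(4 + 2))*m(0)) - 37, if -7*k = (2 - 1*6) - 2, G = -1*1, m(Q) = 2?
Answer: -1825/49 ≈ -37.245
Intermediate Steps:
G = -1
k = 6/7 (k = -((2 - 1*6) - 2)/7 = -((2 - 6) - 2)/7 = -(-4 - 2)/7 = -⅐*(-6) = 6/7 ≈ 0.85714)
k²*((G/(4 + 2))*m(0)) - 37 = (6/7)²*((-1/(4 + 2))*2) - 37 = 36*((-1/6)*2)/49 - 37 = 36*(((⅙)*(-1))*2)/49 - 37 = 36*(-⅙*2)/49 - 37 = (36/49)*(-⅓) - 37 = -12/49 - 37 = -1825/49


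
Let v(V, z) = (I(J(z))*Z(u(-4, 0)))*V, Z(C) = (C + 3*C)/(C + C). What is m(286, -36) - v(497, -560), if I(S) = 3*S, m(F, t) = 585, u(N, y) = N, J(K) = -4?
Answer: 12513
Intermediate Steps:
Z(C) = 2 (Z(C) = (4*C)/((2*C)) = (4*C)*(1/(2*C)) = 2)
v(V, z) = -24*V (v(V, z) = ((3*(-4))*2)*V = (-12*2)*V = -24*V)
m(286, -36) - v(497, -560) = 585 - (-24)*497 = 585 - 1*(-11928) = 585 + 11928 = 12513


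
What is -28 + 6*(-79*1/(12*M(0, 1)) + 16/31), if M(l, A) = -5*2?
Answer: -12991/620 ≈ -20.953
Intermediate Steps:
M(l, A) = -10
-28 + 6*(-79*1/(12*M(0, 1)) + 16/31) = -28 + 6*(-79/(-3*(-10)*(-4)) + 16/31) = -28 + 6*(-79/(30*(-4)) + 16*(1/31)) = -28 + 6*(-79/(-120) + 16/31) = -28 + 6*(-79*(-1/120) + 16/31) = -28 + 6*(79/120 + 16/31) = -28 + 6*(4369/3720) = -28 + 4369/620 = -12991/620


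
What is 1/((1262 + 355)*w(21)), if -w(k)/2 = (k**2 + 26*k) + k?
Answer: -1/3259872 ≈ -3.0676e-7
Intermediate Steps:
w(k) = -54*k - 2*k**2 (w(k) = -2*((k**2 + 26*k) + k) = -2*(k**2 + 27*k) = -54*k - 2*k**2)
1/((1262 + 355)*w(21)) = 1/((1262 + 355)*(-2*21*(27 + 21))) = 1/(1617*(-2*21*48)) = 1/(1617*(-2016)) = 1/(-3259872) = -1/3259872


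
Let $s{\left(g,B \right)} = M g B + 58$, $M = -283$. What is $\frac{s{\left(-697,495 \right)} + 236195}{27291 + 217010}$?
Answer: $\frac{97875498}{244301} \approx 400.63$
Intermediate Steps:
$s{\left(g,B \right)} = 58 - 283 B g$ ($s{\left(g,B \right)} = - 283 g B + 58 = - 283 B g + 58 = 58 - 283 B g$)
$\frac{s{\left(-697,495 \right)} + 236195}{27291 + 217010} = \frac{\left(58 - 140085 \left(-697\right)\right) + 236195}{27291 + 217010} = \frac{\left(58 + 97639245\right) + 236195}{244301} = \left(97639303 + 236195\right) \frac{1}{244301} = 97875498 \cdot \frac{1}{244301} = \frac{97875498}{244301}$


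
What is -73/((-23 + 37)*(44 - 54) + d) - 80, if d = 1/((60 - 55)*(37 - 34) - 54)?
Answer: -434033/5461 ≈ -79.479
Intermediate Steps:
d = -1/39 (d = 1/(5*3 - 54) = 1/(15 - 54) = 1/(-39) = -1/39 ≈ -0.025641)
-73/((-23 + 37)*(44 - 54) + d) - 80 = -73/((-23 + 37)*(44 - 54) - 1/39) - 80 = -73/(14*(-10) - 1/39) - 80 = -73/(-140 - 1/39) - 80 = -73/(-5461/39) - 80 = -39/5461*(-73) - 80 = 2847/5461 - 80 = -434033/5461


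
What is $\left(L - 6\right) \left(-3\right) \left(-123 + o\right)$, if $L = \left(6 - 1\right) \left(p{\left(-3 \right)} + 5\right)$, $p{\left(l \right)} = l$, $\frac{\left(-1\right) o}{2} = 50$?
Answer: $2676$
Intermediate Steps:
$o = -100$ ($o = \left(-2\right) 50 = -100$)
$L = 10$ ($L = \left(6 - 1\right) \left(-3 + 5\right) = 5 \cdot 2 = 10$)
$\left(L - 6\right) \left(-3\right) \left(-123 + o\right) = \left(10 - 6\right) \left(-3\right) \left(-123 - 100\right) = 4 \left(-3\right) \left(-223\right) = \left(-12\right) \left(-223\right) = 2676$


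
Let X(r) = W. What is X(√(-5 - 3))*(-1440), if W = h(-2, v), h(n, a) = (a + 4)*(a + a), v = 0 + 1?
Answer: -14400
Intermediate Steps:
v = 1
h(n, a) = 2*a*(4 + a) (h(n, a) = (4 + a)*(2*a) = 2*a*(4 + a))
W = 10 (W = 2*1*(4 + 1) = 2*1*5 = 10)
X(r) = 10
X(√(-5 - 3))*(-1440) = 10*(-1440) = -14400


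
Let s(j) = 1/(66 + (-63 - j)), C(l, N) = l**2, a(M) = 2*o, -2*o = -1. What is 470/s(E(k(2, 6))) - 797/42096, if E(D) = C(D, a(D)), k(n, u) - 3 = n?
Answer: -435273437/42096 ≈ -10340.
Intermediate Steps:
k(n, u) = 3 + n
o = 1/2 (o = -1/2*(-1) = 1/2 ≈ 0.50000)
a(M) = 1 (a(M) = 2*(1/2) = 1)
E(D) = D**2
s(j) = 1/(3 - j)
470/s(E(k(2, 6))) - 797/42096 = 470/((-1/(-3 + (3 + 2)**2))) - 797/42096 = 470/((-1/(-3 + 5**2))) - 797*1/42096 = 470/((-1/(-3 + 25))) - 797/42096 = 470/((-1/22)) - 797/42096 = 470/((-1*1/22)) - 797/42096 = 470/(-1/22) - 797/42096 = 470*(-22) - 797/42096 = -10340 - 797/42096 = -435273437/42096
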